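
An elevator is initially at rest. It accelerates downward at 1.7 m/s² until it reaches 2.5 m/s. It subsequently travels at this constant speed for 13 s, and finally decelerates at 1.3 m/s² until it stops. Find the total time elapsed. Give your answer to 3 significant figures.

16.4 s

Phase 1 (accelerating): v₀ = 0 m/s, a = 1.7 m/s².
v = v₀ + at → t = (2.5 − 0) / 1.7 = 1.47 s
v² = v₀² + 2aΔx → Δx = (2.5² − 0²)/(2·1.7) = 1.84 m

Phase 2 (constant speed): v₀ = 2.50 m/s, a = 0 m/s².
v = v₀ + at = 2.50 + (0)(13) = 2.50 m/s
Δx = v₀t + ½at² = 2.50·13 + 0.5·0·13² = 32.5 m

Phase 3 (decelerating): v₀ = 2.50 m/s, a = -1.3 m/s².
v = v₀ + at → t = (0 − 2.50) / -1.3 = 1.92 s
v² = v₀² + 2aΔx → Δx = (0² − 2.50²)/(2·-1.3) = 2.40 m
Total time = 1.47 + 13.0 + 1.92 = 16.4 s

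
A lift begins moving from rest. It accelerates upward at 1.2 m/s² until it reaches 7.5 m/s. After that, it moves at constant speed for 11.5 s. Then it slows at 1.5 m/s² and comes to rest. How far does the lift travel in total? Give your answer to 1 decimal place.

Phase 1 (accelerating): v₀ = 0 m/s, a = 1.2 m/s².
v = v₀ + at → t = (7.5 − 0) / 1.2 = 6.25 s
v² = v₀² + 2aΔx → Δx = (7.5² − 0²)/(2·1.2) = 23.4 m

Phase 2 (constant speed): v₀ = 7.50 m/s, a = 0 m/s².
v = v₀ + at = 7.50 + (0)(11.5) = 7.50 m/s
Δx = v₀t + ½at² = 7.50·11.5 + 0.5·0·11.5² = 86.2 m

Phase 3 (decelerating): v₀ = 7.50 m/s, a = -1.5 m/s².
v = v₀ + at → t = (0 − 7.50) / -1.5 = 5.00 s
v² = v₀² + 2aΔx → Δx = (0² − 7.50²)/(2·-1.5) = 18.8 m
Total distance = 23.4 + 86.2 + 18.8 = 128 m

128.4 m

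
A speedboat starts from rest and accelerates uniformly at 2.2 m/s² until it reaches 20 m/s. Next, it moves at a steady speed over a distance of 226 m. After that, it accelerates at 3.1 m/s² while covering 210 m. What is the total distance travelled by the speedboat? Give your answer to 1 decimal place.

526.9 m

Phase 1 (accelerating): v₀ = 0 m/s, a = 2.2 m/s².
v = v₀ + at → t = (20 − 0) / 2.2 = 9.09 s
v² = v₀² + 2aΔx → Δx = (20² − 0²)/(2·2.2) = 90.9 m

Phase 2 (constant speed): v₀ = 20.0 m/s, a = 0 m/s².
Constant speed: t = d/v = 226/20.0 = 11.3 s

Phase 3 (accelerating): v₀ = 20.0 m/s, a = 3.1 m/s².
v² = v₀² + 2aΔx = 20.0² + 2·3.1·210 = 1700 → v = 41.3 m/s
t = (v − v₀)/a = (41.3 − 20.0)/3.1 = 6.86 s
Total distance = 90.9 + 226 + 210 = 527 m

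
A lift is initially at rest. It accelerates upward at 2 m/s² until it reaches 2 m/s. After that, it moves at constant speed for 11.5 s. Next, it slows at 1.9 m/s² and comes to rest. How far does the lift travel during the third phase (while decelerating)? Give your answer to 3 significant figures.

Phase 1 (accelerating): v₀ = 0 m/s, a = 2 m/s².
v = v₀ + at → t = (2 − 0) / 2 = 1.00 s
v² = v₀² + 2aΔx → Δx = (2² − 0²)/(2·2) = 1.00 m

Phase 2 (constant speed): v₀ = 2.00 m/s, a = 0 m/s².
v = v₀ + at = 2.00 + (0)(11.5) = 2.00 m/s
Δx = v₀t + ½at² = 2.00·11.5 + 0.5·0·11.5² = 23.0 m

Phase 3 (decelerating): v₀ = 2.00 m/s, a = -1.9 m/s².
v = v₀ + at → t = (0 − 2.00) / -1.9 = 1.05 s
v² = v₀² + 2aΔx → Δx = (0² − 2.00²)/(2·-1.9) = 1.05 m
Distance in phase 3 = 1.05 m

1.05 m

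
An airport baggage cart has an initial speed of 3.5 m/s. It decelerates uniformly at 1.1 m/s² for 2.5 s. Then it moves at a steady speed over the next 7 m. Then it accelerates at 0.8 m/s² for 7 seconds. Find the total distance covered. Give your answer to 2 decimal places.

Phase 1 (decelerating): v₀ = 3.50 m/s, a = -1.1 m/s².
v = v₀ + at = 3.50 + (-1.1)(2.5) = 0.750 m/s
Δx = v₀t + ½at² = 3.50·2.5 + 0.5·-1.1·2.5² = 5.31 m

Phase 2 (constant speed): v₀ = 0.750 m/s, a = 0 m/s².
Constant speed: t = d/v = 7/0.750 = 9.33 s

Phase 3 (accelerating): v₀ = 0.750 m/s, a = 0.8 m/s².
v = v₀ + at = 0.750 + (0.8)(7) = 6.35 m/s
Δx = v₀t + ½at² = 0.750·7 + 0.5·0.8·7² = 24.9 m
Total distance = 5.31 + 7.00 + 24.9 = 37.2 m

37.16 m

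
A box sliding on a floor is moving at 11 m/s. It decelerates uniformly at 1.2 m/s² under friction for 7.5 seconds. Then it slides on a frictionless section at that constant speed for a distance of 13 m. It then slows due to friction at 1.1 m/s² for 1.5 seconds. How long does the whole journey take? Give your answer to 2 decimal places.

15.50 s

Phase 1 (decelerating): v₀ = 11.0 m/s, a = -1.2 m/s².
v = v₀ + at = 11.0 + (-1.2)(7.5) = 2.00 m/s
Δx = v₀t + ½at² = 11.0·7.5 + 0.5·-1.2·7.5² = 48.8 m

Phase 2 (constant speed): v₀ = 2.00 m/s, a = 0 m/s².
Constant speed: t = d/v = 13/2.00 = 6.50 s

Phase 3 (decelerating): v₀ = 2.00 m/s, a = -1.1 m/s².
v = v₀ + at = 2.00 + (-1.1)(1.5) = 0.350 m/s
Δx = v₀t + ½at² = 2.00·1.5 + 0.5·-1.1·1.5² = 1.76 m
Total time = 7.50 + 6.50 + 1.50 = 15.5 s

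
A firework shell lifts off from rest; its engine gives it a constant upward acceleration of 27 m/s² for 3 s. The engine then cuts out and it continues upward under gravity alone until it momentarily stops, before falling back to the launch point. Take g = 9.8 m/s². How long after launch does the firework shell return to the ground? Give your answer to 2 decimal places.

Phase 1 (powered ascent): v₀ = 0 m/s, a = 27 m/s².
v = v₀ + at = 0 + (27)(3) = 81.0 m/s
Δx = v₀t + ½at² = 0·3 + 0.5·27·3² = 122 m

Phase 2 (coasting upward): v₀ = 81.0 m/s, a = -9.8 m/s².
v = v₀ + at → t = (0 − 81.0) / -9.8 = 8.27 s
v² = v₀² + 2aΔx → Δx = (0² − 81.0²)/(2·-9.8) = 335 m

Phase 3 (free fall): v₀ = 0 m/s, a = -9.8 m/s².
Falls 456 m from rest: t = √(2·456/9.8) = 9.65 s; v = g·t = 94.6 m/s.
Total time = 3.00 + 8.27 + 9.65 = 20.9 s

20.91 s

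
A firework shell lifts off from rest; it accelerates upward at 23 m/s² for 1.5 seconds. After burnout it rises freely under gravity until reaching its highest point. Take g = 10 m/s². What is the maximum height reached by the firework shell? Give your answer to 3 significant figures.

Phase 1 (powered ascent): v₀ = 0 m/s, a = 23 m/s².
v = v₀ + at = 0 + (23)(1.5) = 34.5 m/s
Δx = v₀t + ½at² = 0·1.5 + 0.5·23·1.5² = 25.9 m

Phase 2 (coasting upward): v₀ = 34.5 m/s, a = -10 m/s².
v = v₀ + at → t = (0 − 34.5) / -10 = 3.45 s
v² = v₀² + 2aΔx → Δx = (0² − 34.5²)/(2·-10) = 59.5 m
Maximum height = 25.9 + 59.5 = 85.4 m

85.4 m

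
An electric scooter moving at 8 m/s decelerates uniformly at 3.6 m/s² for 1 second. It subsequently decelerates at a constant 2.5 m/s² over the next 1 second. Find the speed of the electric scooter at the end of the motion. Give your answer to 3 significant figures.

Phase 1 (decelerating): v₀ = 8.00 m/s, a = -3.6 m/s².
v = v₀ + at = 8.00 + (-3.6)(1) = 4.40 m/s
Δx = v₀t + ½at² = 8.00·1 + 0.5·-3.6·1² = 6.20 m

Phase 2 (decelerating): v₀ = 4.40 m/s, a = -2.5 m/s².
v = v₀ + at = 4.40 + (-2.5)(1) = 1.90 m/s
Δx = v₀t + ½at² = 4.40·1 + 0.5·-2.5·1² = 3.15 m
Final speed = 1.90 m/s

1.90 m/s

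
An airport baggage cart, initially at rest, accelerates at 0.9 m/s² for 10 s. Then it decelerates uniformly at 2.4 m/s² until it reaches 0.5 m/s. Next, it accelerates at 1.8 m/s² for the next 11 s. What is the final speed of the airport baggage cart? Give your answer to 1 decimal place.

Phase 1 (accelerating): v₀ = 0 m/s, a = 0.9 m/s².
v = v₀ + at = 0 + (0.9)(10) = 9.00 m/s
Δx = v₀t + ½at² = 0·10 + 0.5·0.9·10² = 45.0 m

Phase 2 (decelerating): v₀ = 9.00 m/s, a = -2.4 m/s².
v = v₀ + at → t = (0.5 − 9.00) / -2.4 = 3.54 s
v² = v₀² + 2aΔx → Δx = (0.5² − 9.00²)/(2·-2.4) = 16.8 m

Phase 3 (accelerating): v₀ = 0.500 m/s, a = 1.8 m/s².
v = v₀ + at = 0.500 + (1.8)(11) = 20.3 m/s
Δx = v₀t + ½at² = 0.500·11 + 0.5·1.8·11² = 114 m
Final speed = 20.3 m/s

20.3 m/s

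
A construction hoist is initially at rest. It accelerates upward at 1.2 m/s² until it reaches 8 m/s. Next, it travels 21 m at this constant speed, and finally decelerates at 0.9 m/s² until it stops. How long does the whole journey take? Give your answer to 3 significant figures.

18.2 s

Phase 1 (accelerating): v₀ = 0 m/s, a = 1.2 m/s².
v = v₀ + at → t = (8 − 0) / 1.2 = 6.67 s
v² = v₀² + 2aΔx → Δx = (8² − 0²)/(2·1.2) = 26.7 m

Phase 2 (constant speed): v₀ = 8.00 m/s, a = 0 m/s².
Constant speed: t = d/v = 21/8.00 = 2.62 s

Phase 3 (decelerating): v₀ = 8.00 m/s, a = -0.9 m/s².
v = v₀ + at → t = (0 − 8.00) / -0.9 = 8.89 s
v² = v₀² + 2aΔx → Δx = (0² − 8.00²)/(2·-0.9) = 35.6 m
Total time = 6.67 + 2.62 + 8.89 = 18.2 s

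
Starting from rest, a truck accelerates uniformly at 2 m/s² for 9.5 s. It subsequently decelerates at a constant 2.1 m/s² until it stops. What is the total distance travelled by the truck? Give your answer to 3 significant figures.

176 m

Phase 1 (accelerating): v₀ = 0 m/s, a = 2 m/s².
v = v₀ + at = 0 + (2)(9.5) = 19.0 m/s
Δx = v₀t + ½at² = 0·9.5 + 0.5·2·9.5² = 90.2 m

Phase 2 (decelerating): v₀ = 19.0 m/s, a = -2.1 m/s².
v = v₀ + at → t = (0 − 19.0) / -2.1 = 9.05 s
v² = v₀² + 2aΔx → Δx = (0² − 19.0²)/(2·-2.1) = 86.0 m
Total distance = 90.2 + 86.0 = 176 m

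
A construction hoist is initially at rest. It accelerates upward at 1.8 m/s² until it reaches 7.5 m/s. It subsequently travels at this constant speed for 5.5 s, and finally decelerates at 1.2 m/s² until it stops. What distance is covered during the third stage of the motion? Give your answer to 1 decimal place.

23.4 m

Phase 1 (accelerating): v₀ = 0 m/s, a = 1.8 m/s².
v = v₀ + at → t = (7.5 − 0) / 1.8 = 4.17 s
v² = v₀² + 2aΔx → Δx = (7.5² − 0²)/(2·1.8) = 15.6 m

Phase 2 (constant speed): v₀ = 7.50 m/s, a = 0 m/s².
v = v₀ + at = 7.50 + (0)(5.5) = 7.50 m/s
Δx = v₀t + ½at² = 7.50·5.5 + 0.5·0·5.5² = 41.2 m

Phase 3 (decelerating): v₀ = 7.50 m/s, a = -1.2 m/s².
v = v₀ + at → t = (0 − 7.50) / -1.2 = 6.25 s
v² = v₀² + 2aΔx → Δx = (0² − 7.50²)/(2·-1.2) = 23.4 m
Distance in phase 3 = 23.4 m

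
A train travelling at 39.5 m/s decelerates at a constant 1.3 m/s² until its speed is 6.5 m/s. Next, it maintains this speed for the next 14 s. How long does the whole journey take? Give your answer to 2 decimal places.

39.38 s

Phase 1 (decelerating): v₀ = 39.5 m/s, a = -1.3 m/s².
v = v₀ + at → t = (6.5 − 39.5) / -1.3 = 25.4 s
v² = v₀² + 2aΔx → Δx = (6.5² − 39.5²)/(2·-1.3) = 584 m

Phase 2 (constant speed): v₀ = 6.50 m/s, a = 0 m/s².
v = v₀ + at = 6.50 + (0)(14) = 6.50 m/s
Δx = v₀t + ½at² = 6.50·14 + 0.5·0·14² = 91.0 m
Total time = 25.4 + 14.0 = 39.4 s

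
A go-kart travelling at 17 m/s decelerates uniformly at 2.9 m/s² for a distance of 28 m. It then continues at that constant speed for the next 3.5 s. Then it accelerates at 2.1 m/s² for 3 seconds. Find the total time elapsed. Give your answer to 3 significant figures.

Phase 1 (decelerating): v₀ = 17.0 m/s, a = -2.9 m/s².
v² = v₀² + 2aΔx = 17.0² + 2·-2.9·28 = 127 → v = 11.3 m/s
t = (v − v₀)/a = (11.3 − 17.0)/-2.9 = 1.98 s

Phase 2 (constant speed): v₀ = 11.3 m/s, a = 0 m/s².
v = v₀ + at = 11.3 + (0)(3.5) = 11.3 m/s
Δx = v₀t + ½at² = 11.3·3.5 + 0.5·0·3.5² = 39.4 m

Phase 3 (accelerating): v₀ = 11.3 m/s, a = 2.1 m/s².
v = v₀ + at = 11.3 + (2.1)(3) = 17.6 m/s
Δx = v₀t + ½at² = 11.3·3 + 0.5·2.1·3² = 43.2 m
Total time = 1.98 + 3.50 + 3.00 = 8.48 s

8.48 s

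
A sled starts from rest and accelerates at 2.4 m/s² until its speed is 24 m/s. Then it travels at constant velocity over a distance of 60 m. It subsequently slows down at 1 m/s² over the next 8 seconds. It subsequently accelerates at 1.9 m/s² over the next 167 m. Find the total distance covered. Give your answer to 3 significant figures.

Phase 1 (accelerating): v₀ = 0 m/s, a = 2.4 m/s².
v = v₀ + at → t = (24 − 0) / 2.4 = 10.0 s
v² = v₀² + 2aΔx → Δx = (24² − 0²)/(2·2.4) = 120 m

Phase 2 (constant speed): v₀ = 24.0 m/s, a = 0 m/s².
Constant speed: t = d/v = 60/24.0 = 2.50 s

Phase 3 (decelerating): v₀ = 24.0 m/s, a = -1 m/s².
v = v₀ + at = 24.0 + (-1)(8) = 16.0 m/s
Δx = v₀t + ½at² = 24.0·8 + 0.5·-1·8² = 160 m

Phase 4 (accelerating): v₀ = 16.0 m/s, a = 1.9 m/s².
v² = v₀² + 2aΔx = 16.0² + 2·1.9·167 = 891 → v = 29.8 m/s
t = (v − v₀)/a = (29.8 − 16.0)/1.9 = 7.29 s
Total distance = 120 + 60.0 + 160 + 167 = 507 m

507 m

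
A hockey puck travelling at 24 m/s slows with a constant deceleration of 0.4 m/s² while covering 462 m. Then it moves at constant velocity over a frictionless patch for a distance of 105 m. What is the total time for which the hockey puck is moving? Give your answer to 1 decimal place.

Phase 1 (decelerating): v₀ = 24.0 m/s, a = -0.4 m/s².
v² = v₀² + 2aΔx = 24.0² + 2·-0.4·462 = 206 → v = 14.4 m/s
t = (v − v₀)/a = (14.4 − 24.0)/-0.4 = 24.1 s

Phase 2 (constant speed): v₀ = 14.4 m/s, a = 0 m/s².
Constant speed: t = d/v = 105/14.4 = 7.31 s
Total time = 24.1 + 7.31 = 31.4 s

31.4 s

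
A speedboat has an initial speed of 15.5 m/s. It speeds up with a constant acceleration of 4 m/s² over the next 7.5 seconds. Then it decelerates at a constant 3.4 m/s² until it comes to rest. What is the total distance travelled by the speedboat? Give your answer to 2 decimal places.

Phase 1 (accelerating): v₀ = 15.5 m/s, a = 4 m/s².
v = v₀ + at = 15.5 + (4)(7.5) = 45.5 m/s
Δx = v₀t + ½at² = 15.5·7.5 + 0.5·4·7.5² = 229 m

Phase 2 (decelerating): v₀ = 45.5 m/s, a = -3.4 m/s².
v = v₀ + at → t = (0 − 45.5) / -3.4 = 13.4 s
v² = v₀² + 2aΔx → Δx = (0² − 45.5²)/(2·-3.4) = 304 m
Total distance = 229 + 304 = 533 m

533.20 m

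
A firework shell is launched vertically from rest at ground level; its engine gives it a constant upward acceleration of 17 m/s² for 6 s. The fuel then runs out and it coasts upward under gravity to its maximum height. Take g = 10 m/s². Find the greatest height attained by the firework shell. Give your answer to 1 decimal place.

826.2 m

Phase 1 (powered ascent): v₀ = 0 m/s, a = 17 m/s².
v = v₀ + at = 0 + (17)(6) = 102 m/s
Δx = v₀t + ½at² = 0·6 + 0.5·17·6² = 306 m

Phase 2 (coasting upward): v₀ = 102 m/s, a = -10 m/s².
v = v₀ + at → t = (0 − 102) / -10 = 10.2 s
v² = v₀² + 2aΔx → Δx = (0² − 102²)/(2·-10) = 520 m
Maximum height = 306 + 520 = 826 m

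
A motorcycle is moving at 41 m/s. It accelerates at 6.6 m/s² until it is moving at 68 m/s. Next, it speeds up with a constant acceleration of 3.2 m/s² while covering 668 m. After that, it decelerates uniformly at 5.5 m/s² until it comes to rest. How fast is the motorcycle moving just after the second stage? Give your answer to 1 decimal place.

94.3 m/s

Phase 1 (accelerating): v₀ = 41.0 m/s, a = 6.6 m/s².
v = v₀ + at → t = (68 − 41.0) / 6.6 = 4.09 s
v² = v₀² + 2aΔx → Δx = (68² − 41.0²)/(2·6.6) = 223 m

Phase 2 (accelerating): v₀ = 68.0 m/s, a = 3.2 m/s².
v² = v₀² + 2aΔx = 68.0² + 2·3.2·668 = 8900 → v = 94.3 m/s
t = (v − v₀)/a = (94.3 − 68.0)/3.2 = 8.23 s
Speed at end of phase 2 = 94.3 m/s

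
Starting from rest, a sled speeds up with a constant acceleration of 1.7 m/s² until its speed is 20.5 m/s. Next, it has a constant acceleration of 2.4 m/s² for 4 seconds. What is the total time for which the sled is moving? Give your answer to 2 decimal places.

Phase 1 (accelerating): v₀ = 0 m/s, a = 1.7 m/s².
v = v₀ + at → t = (20.5 − 0) / 1.7 = 12.1 s
v² = v₀² + 2aΔx → Δx = (20.5² − 0²)/(2·1.7) = 124 m

Phase 2 (accelerating): v₀ = 20.5 m/s, a = 2.4 m/s².
v = v₀ + at = 20.5 + (2.4)(4) = 30.1 m/s
Δx = v₀t + ½at² = 20.5·4 + 0.5·2.4·4² = 101 m
Total time = 12.1 + 4.00 = 16.1 s

16.06 s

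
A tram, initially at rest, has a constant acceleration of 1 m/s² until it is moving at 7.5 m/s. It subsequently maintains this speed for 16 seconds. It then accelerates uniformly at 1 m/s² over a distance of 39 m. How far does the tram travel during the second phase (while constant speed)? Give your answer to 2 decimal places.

120.00 m

Phase 1 (accelerating): v₀ = 0 m/s, a = 1 m/s².
v = v₀ + at → t = (7.5 − 0) / 1 = 7.50 s
v² = v₀² + 2aΔx → Δx = (7.5² − 0²)/(2·1) = 28.1 m

Phase 2 (constant speed): v₀ = 7.50 m/s, a = 0 m/s².
v = v₀ + at = 7.50 + (0)(16) = 7.50 m/s
Δx = v₀t + ½at² = 7.50·16 + 0.5·0·16² = 120 m
Distance in phase 2 = 120 m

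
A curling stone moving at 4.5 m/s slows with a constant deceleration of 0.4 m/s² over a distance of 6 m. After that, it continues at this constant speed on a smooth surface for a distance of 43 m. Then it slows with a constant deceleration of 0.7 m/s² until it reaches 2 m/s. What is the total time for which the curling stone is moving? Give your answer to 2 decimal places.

Phase 1 (decelerating): v₀ = 4.50 m/s, a = -0.4 m/s².
v² = v₀² + 2aΔx = 4.50² + 2·-0.4·6 = 15.4 → v = 3.93 m/s
t = (v − v₀)/a = (3.93 − 4.50)/-0.4 = 1.42 s

Phase 2 (constant speed): v₀ = 3.93 m/s, a = 0 m/s².
Constant speed: t = d/v = 43/3.93 = 10.9 s

Phase 3 (decelerating): v₀ = 3.93 m/s, a = -0.7 m/s².
v = v₀ + at → t = (2 − 3.93) / -0.7 = 2.76 s
v² = v₀² + 2aΔx → Δx = (2² − 3.93²)/(2·-0.7) = 8.18 m
Total time = 1.42 + 10.9 + 2.76 = 15.1 s

15.12 s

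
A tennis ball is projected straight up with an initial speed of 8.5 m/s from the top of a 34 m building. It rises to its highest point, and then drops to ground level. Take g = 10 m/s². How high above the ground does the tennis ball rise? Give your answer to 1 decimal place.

Phase 1 (rising): v₀ = 8.50 m/s, a = -10 m/s².
v = v₀ + at → t = (0 − 8.50) / -10 = 0.850 s
v² = v₀² + 2aΔx → Δx = (0² − 8.50²)/(2·-10) = 3.61 m
Maximum height = 34 + 3.61 = 37.6 m

37.6 m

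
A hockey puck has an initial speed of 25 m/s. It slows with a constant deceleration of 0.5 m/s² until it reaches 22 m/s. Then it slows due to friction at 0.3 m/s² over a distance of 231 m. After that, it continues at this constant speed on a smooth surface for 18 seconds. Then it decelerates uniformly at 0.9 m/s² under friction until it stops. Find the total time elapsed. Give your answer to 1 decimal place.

56.0 s

Phase 1 (decelerating): v₀ = 25.0 m/s, a = -0.5 m/s².
v = v₀ + at → t = (22 − 25.0) / -0.5 = 6.00 s
v² = v₀² + 2aΔx → Δx = (22² − 25.0²)/(2·-0.5) = 141 m

Phase 2 (decelerating): v₀ = 22.0 m/s, a = -0.3 m/s².
v² = v₀² + 2aΔx = 22.0² + 2·-0.3·231 = 345 → v = 18.6 m/s
t = (v − v₀)/a = (18.6 − 22.0)/-0.3 = 11.4 s

Phase 3 (constant speed): v₀ = 18.6 m/s, a = 0 m/s².
v = v₀ + at = 18.6 + (0)(18) = 18.6 m/s
Δx = v₀t + ½at² = 18.6·18 + 0.5·0·18² = 335 m

Phase 4 (decelerating): v₀ = 18.6 m/s, a = -0.9 m/s².
v = v₀ + at → t = (0 − 18.6) / -0.9 = 20.6 s
v² = v₀² + 2aΔx → Δx = (0² − 18.6²)/(2·-0.9) = 192 m
Total time = 6.00 + 11.4 + 18.0 + 20.6 = 56.0 s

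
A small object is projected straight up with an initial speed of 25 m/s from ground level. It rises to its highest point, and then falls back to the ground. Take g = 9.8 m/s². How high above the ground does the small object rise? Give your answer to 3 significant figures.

Phase 1 (rising): v₀ = 25.0 m/s, a = -9.8 m/s².
v = v₀ + at → t = (0 − 25.0) / -9.8 = 2.55 s
v² = v₀² + 2aΔx → Δx = (0² − 25.0²)/(2·-9.8) = 31.9 m
Maximum height = 31.9 m

31.9 m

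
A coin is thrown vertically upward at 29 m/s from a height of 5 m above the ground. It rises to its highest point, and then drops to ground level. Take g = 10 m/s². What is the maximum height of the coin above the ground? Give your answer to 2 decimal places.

47.05 m

Phase 1 (rising): v₀ = 29.0 m/s, a = -10 m/s².
v = v₀ + at → t = (0 − 29.0) / -10 = 2.90 s
v² = v₀² + 2aΔx → Δx = (0² − 29.0²)/(2·-10) = 42.0 m
Maximum height = 5 + 42.0 = 47.0 m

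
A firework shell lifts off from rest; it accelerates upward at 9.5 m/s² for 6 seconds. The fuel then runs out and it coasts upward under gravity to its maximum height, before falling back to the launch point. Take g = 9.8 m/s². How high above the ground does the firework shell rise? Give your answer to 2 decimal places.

336.77 m

Phase 1 (powered ascent): v₀ = 0 m/s, a = 9.5 m/s².
v = v₀ + at = 0 + (9.5)(6) = 57.0 m/s
Δx = v₀t + ½at² = 0·6 + 0.5·9.5·6² = 171 m

Phase 2 (coasting upward): v₀ = 57.0 m/s, a = -9.8 m/s².
v = v₀ + at → t = (0 − 57.0) / -9.8 = 5.82 s
v² = v₀² + 2aΔx → Δx = (0² − 57.0²)/(2·-9.8) = 166 m
Maximum height = 171 + 166 = 337 m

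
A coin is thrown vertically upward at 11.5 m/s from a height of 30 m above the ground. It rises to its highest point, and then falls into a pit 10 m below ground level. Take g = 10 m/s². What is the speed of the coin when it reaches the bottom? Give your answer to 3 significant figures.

30.5 m/s

Phase 1 (rising): v₀ = 11.5 m/s, a = -10 m/s².
v = v₀ + at → t = (0 − 11.5) / -10 = 1.15 s
v² = v₀² + 2aΔx → Δx = (0² − 11.5²)/(2·-10) = 6.61 m

Phase 2 (falling): v₀ = 0 m/s, a = -10 m/s².
Falls 46.6 m from rest: t = √(2·46.6/10) = 3.05 s; v = g·t = 30.5 m/s.
Final speed = 30.5 m/s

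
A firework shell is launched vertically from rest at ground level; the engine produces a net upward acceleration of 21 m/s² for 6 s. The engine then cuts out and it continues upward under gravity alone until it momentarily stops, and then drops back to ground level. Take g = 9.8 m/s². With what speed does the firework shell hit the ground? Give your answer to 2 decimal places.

Phase 1 (powered ascent): v₀ = 0 m/s, a = 21 m/s².
v = v₀ + at = 0 + (21)(6) = 126 m/s
Δx = v₀t + ½at² = 0·6 + 0.5·21·6² = 378 m

Phase 2 (coasting upward): v₀ = 126 m/s, a = -9.8 m/s².
v = v₀ + at → t = (0 − 126) / -9.8 = 12.9 s
v² = v₀² + 2aΔx → Δx = (0² − 126²)/(2·-9.8) = 810 m

Phase 3 (free fall): v₀ = 0 m/s, a = -9.8 m/s².
Falls 1190 m from rest: t = √(2·1190/9.8) = 15.6 s; v = g·t = 153 m/s.
Impact speed = 153 m/s

152.59 m/s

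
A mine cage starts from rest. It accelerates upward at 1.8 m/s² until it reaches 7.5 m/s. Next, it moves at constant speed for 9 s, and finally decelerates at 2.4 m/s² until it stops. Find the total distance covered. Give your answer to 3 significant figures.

94.8 m

Phase 1 (accelerating): v₀ = 0 m/s, a = 1.8 m/s².
v = v₀ + at → t = (7.5 − 0) / 1.8 = 4.17 s
v² = v₀² + 2aΔx → Δx = (7.5² − 0²)/(2·1.8) = 15.6 m

Phase 2 (constant speed): v₀ = 7.50 m/s, a = 0 m/s².
v = v₀ + at = 7.50 + (0)(9) = 7.50 m/s
Δx = v₀t + ½at² = 7.50·9 + 0.5·0·9² = 67.5 m

Phase 3 (decelerating): v₀ = 7.50 m/s, a = -2.4 m/s².
v = v₀ + at → t = (0 − 7.50) / -2.4 = 3.12 s
v² = v₀² + 2aΔx → Δx = (0² − 7.50²)/(2·-2.4) = 11.7 m
Total distance = 15.6 + 67.5 + 11.7 = 94.8 m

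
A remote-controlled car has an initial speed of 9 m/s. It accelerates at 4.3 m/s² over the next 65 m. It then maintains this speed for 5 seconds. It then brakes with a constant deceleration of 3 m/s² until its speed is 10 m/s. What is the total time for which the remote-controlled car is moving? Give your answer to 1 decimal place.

13.9 s

Phase 1 (accelerating): v₀ = 9.00 m/s, a = 4.3 m/s².
v² = v₀² + 2aΔx = 9.00² + 2·4.3·65 = 640 → v = 25.3 m/s
t = (v − v₀)/a = (25.3 − 9.00)/4.3 = 3.79 s

Phase 2 (constant speed): v₀ = 25.3 m/s, a = 0 m/s².
v = v₀ + at = 25.3 + (0)(5) = 25.3 m/s
Δx = v₀t + ½at² = 25.3·5 + 0.5·0·5² = 126 m

Phase 3 (decelerating): v₀ = 25.3 m/s, a = -3 m/s².
v = v₀ + at → t = (10 − 25.3) / -3 = 5.10 s
v² = v₀² + 2aΔx → Δx = (10² − 25.3²)/(2·-3) = 90.0 m
Total time = 3.79 + 5.00 + 5.10 = 13.9 s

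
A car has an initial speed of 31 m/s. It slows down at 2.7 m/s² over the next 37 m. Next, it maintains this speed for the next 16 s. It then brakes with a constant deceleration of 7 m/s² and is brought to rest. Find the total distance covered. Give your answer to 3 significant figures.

533 m

Phase 1 (decelerating): v₀ = 31.0 m/s, a = -2.7 m/s².
v² = v₀² + 2aΔx = 31.0² + 2·-2.7·37 = 761 → v = 27.6 m/s
t = (v − v₀)/a = (27.6 − 31.0)/-2.7 = 1.26 s

Phase 2 (constant speed): v₀ = 27.6 m/s, a = 0 m/s².
v = v₀ + at = 27.6 + (0)(16) = 27.6 m/s
Δx = v₀t + ½at² = 27.6·16 + 0.5·0·16² = 441 m

Phase 3 (decelerating): v₀ = 27.6 m/s, a = -7 m/s².
v = v₀ + at → t = (0 − 27.6) / -7 = 3.94 s
v² = v₀² + 2aΔx → Δx = (0² − 27.6²)/(2·-7) = 54.4 m
Total distance = 37.0 + 441 + 54.4 = 533 m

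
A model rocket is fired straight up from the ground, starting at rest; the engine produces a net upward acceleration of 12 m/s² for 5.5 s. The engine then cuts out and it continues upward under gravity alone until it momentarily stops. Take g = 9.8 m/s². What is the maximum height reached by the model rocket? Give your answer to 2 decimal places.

Phase 1 (powered ascent): v₀ = 0 m/s, a = 12 m/s².
v = v₀ + at = 0 + (12)(5.5) = 66.0 m/s
Δx = v₀t + ½at² = 0·5.5 + 0.5·12·5.5² = 182 m

Phase 2 (coasting upward): v₀ = 66.0 m/s, a = -9.8 m/s².
v = v₀ + at → t = (0 − 66.0) / -9.8 = 6.73 s
v² = v₀² + 2aΔx → Δx = (0² − 66.0²)/(2·-9.8) = 222 m
Maximum height = 182 + 222 = 404 m

403.74 m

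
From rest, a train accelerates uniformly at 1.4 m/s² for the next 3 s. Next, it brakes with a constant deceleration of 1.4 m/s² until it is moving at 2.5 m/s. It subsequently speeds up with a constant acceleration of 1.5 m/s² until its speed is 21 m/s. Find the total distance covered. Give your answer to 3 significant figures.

Phase 1 (accelerating): v₀ = 0 m/s, a = 1.4 m/s².
v = v₀ + at = 0 + (1.4)(3) = 4.20 m/s
Δx = v₀t + ½at² = 0·3 + 0.5·1.4·3² = 6.30 m

Phase 2 (decelerating): v₀ = 4.20 m/s, a = -1.4 m/s².
v = v₀ + at → t = (2.5 − 4.20) / -1.4 = 1.21 s
v² = v₀² + 2aΔx → Δx = (2.5² − 4.20²)/(2·-1.4) = 4.07 m

Phase 3 (accelerating): v₀ = 2.50 m/s, a = 1.5 m/s².
v = v₀ + at → t = (21 − 2.50) / 1.5 = 12.3 s
v² = v₀² + 2aΔx → Δx = (21² − 2.50²)/(2·1.5) = 145 m
Total distance = 6.30 + 4.07 + 145 = 155 m

155 m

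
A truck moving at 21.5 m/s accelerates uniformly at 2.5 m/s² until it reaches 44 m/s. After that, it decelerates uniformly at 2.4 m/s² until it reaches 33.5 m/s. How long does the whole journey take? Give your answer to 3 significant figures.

13.4 s

Phase 1 (accelerating): v₀ = 21.5 m/s, a = 2.5 m/s².
v = v₀ + at → t = (44 − 21.5) / 2.5 = 9.00 s
v² = v₀² + 2aΔx → Δx = (44² − 21.5²)/(2·2.5) = 295 m

Phase 2 (decelerating): v₀ = 44.0 m/s, a = -2.4 m/s².
v = v₀ + at → t = (33.5 − 44.0) / -2.4 = 4.38 s
v² = v₀² + 2aΔx → Δx = (33.5² − 44.0²)/(2·-2.4) = 170 m
Total time = 9.00 + 4.38 = 13.4 s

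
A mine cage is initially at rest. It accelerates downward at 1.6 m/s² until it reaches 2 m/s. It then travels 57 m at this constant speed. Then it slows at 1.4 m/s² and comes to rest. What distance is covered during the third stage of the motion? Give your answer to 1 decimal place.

Phase 1 (accelerating): v₀ = 0 m/s, a = 1.6 m/s².
v = v₀ + at → t = (2 − 0) / 1.6 = 1.25 s
v² = v₀² + 2aΔx → Δx = (2² − 0²)/(2·1.6) = 1.25 m

Phase 2 (constant speed): v₀ = 2.00 m/s, a = 0 m/s².
Constant speed: t = d/v = 57/2.00 = 28.5 s

Phase 3 (decelerating): v₀ = 2.00 m/s, a = -1.4 m/s².
v = v₀ + at → t = (0 − 2.00) / -1.4 = 1.43 s
v² = v₀² + 2aΔx → Δx = (0² − 2.00²)/(2·-1.4) = 1.43 m
Distance in phase 3 = 1.43 m

1.4 m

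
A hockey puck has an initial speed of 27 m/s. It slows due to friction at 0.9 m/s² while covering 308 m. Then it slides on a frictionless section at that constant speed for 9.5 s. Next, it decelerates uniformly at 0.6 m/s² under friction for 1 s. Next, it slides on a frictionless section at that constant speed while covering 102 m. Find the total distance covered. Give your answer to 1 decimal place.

548.4 m

Phase 1 (decelerating): v₀ = 27.0 m/s, a = -0.9 m/s².
v² = v₀² + 2aΔx = 27.0² + 2·-0.9·308 = 175 → v = 13.2 m/s
t = (v − v₀)/a = (13.2 − 27.0)/-0.9 = 15.3 s

Phase 2 (constant speed): v₀ = 13.2 m/s, a = 0 m/s².
v = v₀ + at = 13.2 + (0)(9.5) = 13.2 m/s
Δx = v₀t + ½at² = 13.2·9.5 + 0.5·0·9.5² = 126 m

Phase 3 (decelerating): v₀ = 13.2 m/s, a = -0.6 m/s².
v = v₀ + at = 13.2 + (-0.6)(1) = 12.6 m/s
Δx = v₀t + ½at² = 13.2·1 + 0.5·-0.6·1² = 12.9 m

Phase 4 (constant speed): v₀ = 12.6 m/s, a = 0 m/s².
Constant speed: t = d/v = 102/12.6 = 8.09 s
Total distance = 308 + 126 + 12.9 + 102 = 548 m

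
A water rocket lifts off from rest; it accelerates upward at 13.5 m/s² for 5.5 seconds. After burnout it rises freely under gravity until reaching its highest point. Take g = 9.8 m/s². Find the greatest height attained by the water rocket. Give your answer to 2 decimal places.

485.47 m

Phase 1 (powered ascent): v₀ = 0 m/s, a = 13.5 m/s².
v = v₀ + at = 0 + (13.5)(5.5) = 74.2 m/s
Δx = v₀t + ½at² = 0·5.5 + 0.5·13.5·5.5² = 204 m

Phase 2 (coasting upward): v₀ = 74.2 m/s, a = -9.8 m/s².
v = v₀ + at → t = (0 − 74.2) / -9.8 = 7.58 s
v² = v₀² + 2aΔx → Δx = (0² − 74.2²)/(2·-9.8) = 281 m
Maximum height = 204 + 281 = 485 m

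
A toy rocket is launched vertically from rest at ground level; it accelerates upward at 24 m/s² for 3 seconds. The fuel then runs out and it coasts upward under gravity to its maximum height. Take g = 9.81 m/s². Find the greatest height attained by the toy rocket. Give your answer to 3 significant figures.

Phase 1 (powered ascent): v₀ = 0 m/s, a = 24 m/s².
v = v₀ + at = 0 + (24)(3) = 72.0 m/s
Δx = v₀t + ½at² = 0·3 + 0.5·24·3² = 108 m

Phase 2 (coasting upward): v₀ = 72.0 m/s, a = -9.81 m/s².
v = v₀ + at → t = (0 − 72.0) / -9.81 = 7.34 s
v² = v₀² + 2aΔx → Δx = (0² − 72.0²)/(2·-9.81) = 264 m
Maximum height = 108 + 264 = 372 m

372 m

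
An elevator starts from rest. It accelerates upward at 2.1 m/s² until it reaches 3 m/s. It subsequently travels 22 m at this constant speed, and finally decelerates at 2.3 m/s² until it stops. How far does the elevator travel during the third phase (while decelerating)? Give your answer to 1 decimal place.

2.0 m

Phase 1 (accelerating): v₀ = 0 m/s, a = 2.1 m/s².
v = v₀ + at → t = (3 − 0) / 2.1 = 1.43 s
v² = v₀² + 2aΔx → Δx = (3² − 0²)/(2·2.1) = 2.14 m

Phase 2 (constant speed): v₀ = 3.00 m/s, a = 0 m/s².
Constant speed: t = d/v = 22/3.00 = 7.33 s

Phase 3 (decelerating): v₀ = 3.00 m/s, a = -2.3 m/s².
v = v₀ + at → t = (0 − 3.00) / -2.3 = 1.30 s
v² = v₀² + 2aΔx → Δx = (0² − 3.00²)/(2·-2.3) = 1.96 m
Distance in phase 3 = 1.96 m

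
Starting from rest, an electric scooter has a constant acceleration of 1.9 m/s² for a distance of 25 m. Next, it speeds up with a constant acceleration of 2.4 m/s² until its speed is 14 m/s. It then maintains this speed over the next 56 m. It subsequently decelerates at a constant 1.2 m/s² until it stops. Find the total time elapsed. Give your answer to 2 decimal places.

Phase 1 (accelerating): v₀ = 0 m/s, a = 1.9 m/s².
v² = v₀² + 2aΔx = 0² + 2·1.9·25 = 95.0 → v = 9.75 m/s
t = (v − v₀)/a = (9.75 − 0)/1.9 = 5.13 s

Phase 2 (accelerating): v₀ = 9.75 m/s, a = 2.4 m/s².
v = v₀ + at → t = (14 − 9.75) / 2.4 = 1.77 s
v² = v₀² + 2aΔx → Δx = (14² − 9.75²)/(2·2.4) = 21.0 m

Phase 3 (constant speed): v₀ = 14.0 m/s, a = 0 m/s².
Constant speed: t = d/v = 56/14.0 = 4.00 s

Phase 4 (decelerating): v₀ = 14.0 m/s, a = -1.2 m/s².
v = v₀ + at → t = (0 − 14.0) / -1.2 = 11.7 s
v² = v₀² + 2aΔx → Δx = (0² − 14.0²)/(2·-1.2) = 81.7 m
Total time = 5.13 + 1.77 + 4.00 + 11.7 = 22.6 s

22.57 s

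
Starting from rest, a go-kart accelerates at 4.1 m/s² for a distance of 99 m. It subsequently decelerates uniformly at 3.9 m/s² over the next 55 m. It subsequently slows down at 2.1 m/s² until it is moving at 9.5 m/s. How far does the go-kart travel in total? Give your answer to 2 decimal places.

223.65 m

Phase 1 (accelerating): v₀ = 0 m/s, a = 4.1 m/s².
v² = v₀² + 2aΔx = 0² + 2·4.1·99 = 812 → v = 28.5 m/s
t = (v − v₀)/a = (28.5 − 0)/4.1 = 6.95 s

Phase 2 (decelerating): v₀ = 28.5 m/s, a = -3.9 m/s².
v² = v₀² + 2aΔx = 28.5² + 2·-3.9·55 = 383 → v = 19.6 m/s
t = (v − v₀)/a = (19.6 − 28.5)/-3.9 = 2.29 s

Phase 3 (decelerating): v₀ = 19.6 m/s, a = -2.1 m/s².
v = v₀ + at → t = (9.5 − 19.6) / -2.1 = 4.79 s
v² = v₀² + 2aΔx → Δx = (9.5² − 19.6²)/(2·-2.1) = 69.7 m
Total distance = 99.0 + 55.0 + 69.7 = 224 m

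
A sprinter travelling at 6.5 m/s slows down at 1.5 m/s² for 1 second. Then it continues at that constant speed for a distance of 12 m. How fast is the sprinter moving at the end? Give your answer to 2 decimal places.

Phase 1 (decelerating): v₀ = 6.50 m/s, a = -1.5 m/s².
v = v₀ + at = 6.50 + (-1.5)(1) = 5.00 m/s
Δx = v₀t + ½at² = 6.50·1 + 0.5·-1.5·1² = 5.75 m

Phase 2 (constant speed): v₀ = 5.00 m/s, a = 0 m/s².
Constant speed: t = d/v = 12/5.00 = 2.40 s
Final speed = 5.00 m/s

5.00 m/s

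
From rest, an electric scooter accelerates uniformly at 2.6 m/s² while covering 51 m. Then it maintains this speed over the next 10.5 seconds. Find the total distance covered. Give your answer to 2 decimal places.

Phase 1 (accelerating): v₀ = 0 m/s, a = 2.6 m/s².
v² = v₀² + 2aΔx = 0² + 2·2.6·51 = 265 → v = 16.3 m/s
t = (v − v₀)/a = (16.3 − 0)/2.6 = 6.26 s

Phase 2 (constant speed): v₀ = 16.3 m/s, a = 0 m/s².
v = v₀ + at = 16.3 + (0)(10.5) = 16.3 m/s
Δx = v₀t + ½at² = 16.3·10.5 + 0.5·0·10.5² = 171 m
Total distance = 51.0 + 171 = 222 m

221.99 m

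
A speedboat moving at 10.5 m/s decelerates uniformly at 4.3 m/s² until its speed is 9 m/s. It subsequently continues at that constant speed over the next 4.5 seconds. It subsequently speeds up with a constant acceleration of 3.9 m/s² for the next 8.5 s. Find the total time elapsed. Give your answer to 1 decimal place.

Phase 1 (decelerating): v₀ = 10.5 m/s, a = -4.3 m/s².
v = v₀ + at → t = (9 − 10.5) / -4.3 = 0.349 s
v² = v₀² + 2aΔx → Δx = (9² − 10.5²)/(2·-4.3) = 3.40 m

Phase 2 (constant speed): v₀ = 9.00 m/s, a = 0 m/s².
v = v₀ + at = 9.00 + (0)(4.5) = 9.00 m/s
Δx = v₀t + ½at² = 9.00·4.5 + 0.5·0·4.5² = 40.5 m

Phase 3 (accelerating): v₀ = 9.00 m/s, a = 3.9 m/s².
v = v₀ + at = 9.00 + (3.9)(8.5) = 42.1 m/s
Δx = v₀t + ½at² = 9.00·8.5 + 0.5·3.9·8.5² = 217 m
Total time = 0.349 + 4.50 + 8.50 = 13.3 s

13.3 s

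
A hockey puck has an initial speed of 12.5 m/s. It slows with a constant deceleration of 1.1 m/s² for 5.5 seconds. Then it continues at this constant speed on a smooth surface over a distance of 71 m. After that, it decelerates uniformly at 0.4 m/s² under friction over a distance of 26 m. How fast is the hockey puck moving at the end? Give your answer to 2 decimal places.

4.56 m/s

Phase 1 (decelerating): v₀ = 12.5 m/s, a = -1.1 m/s².
v = v₀ + at = 12.5 + (-1.1)(5.5) = 6.45 m/s
Δx = v₀t + ½at² = 12.5·5.5 + 0.5·-1.1·5.5² = 52.1 m

Phase 2 (constant speed): v₀ = 6.45 m/s, a = 0 m/s².
Constant speed: t = d/v = 71/6.45 = 11.0 s

Phase 3 (decelerating): v₀ = 6.45 m/s, a = -0.4 m/s².
v² = v₀² + 2aΔx = 6.45² + 2·-0.4·26 = 20.8 → v = 4.56 m/s
t = (v − v₀)/a = (4.56 − 6.45)/-0.4 = 4.72 s
Final speed = 4.56 m/s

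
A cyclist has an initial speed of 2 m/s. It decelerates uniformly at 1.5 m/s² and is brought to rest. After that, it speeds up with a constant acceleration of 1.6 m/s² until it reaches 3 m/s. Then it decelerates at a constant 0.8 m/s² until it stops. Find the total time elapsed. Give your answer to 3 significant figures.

6.96 s

Phase 1 (decelerating): v₀ = 2.00 m/s, a = -1.5 m/s².
v = v₀ + at → t = (0 − 2.00) / -1.5 = 1.33 s
v² = v₀² + 2aΔx → Δx = (0² − 2.00²)/(2·-1.5) = 1.33 m

Phase 2 (accelerating): v₀ = 0 m/s, a = 1.6 m/s².
v = v₀ + at → t = (3 − 0) / 1.6 = 1.88 s
v² = v₀² + 2aΔx → Δx = (3² − 0²)/(2·1.6) = 2.81 m

Phase 3 (decelerating): v₀ = 3.00 m/s, a = -0.8 m/s².
v = v₀ + at → t = (0 − 3.00) / -0.8 = 3.75 s
v² = v₀² + 2aΔx → Δx = (0² − 3.00²)/(2·-0.8) = 5.62 m
Total time = 1.33 + 1.88 + 3.75 = 6.96 s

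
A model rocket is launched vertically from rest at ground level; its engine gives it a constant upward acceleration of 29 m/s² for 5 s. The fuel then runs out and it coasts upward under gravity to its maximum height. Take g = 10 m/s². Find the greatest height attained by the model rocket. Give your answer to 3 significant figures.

1410 m

Phase 1 (powered ascent): v₀ = 0 m/s, a = 29 m/s².
v = v₀ + at = 0 + (29)(5) = 145 m/s
Δx = v₀t + ½at² = 0·5 + 0.5·29·5² = 362 m

Phase 2 (coasting upward): v₀ = 145 m/s, a = -10 m/s².
v = v₀ + at → t = (0 − 145) / -10 = 14.5 s
v² = v₀² + 2aΔx → Δx = (0² − 145²)/(2·-10) = 1050 m
Maximum height = 362 + 1050 = 1410 m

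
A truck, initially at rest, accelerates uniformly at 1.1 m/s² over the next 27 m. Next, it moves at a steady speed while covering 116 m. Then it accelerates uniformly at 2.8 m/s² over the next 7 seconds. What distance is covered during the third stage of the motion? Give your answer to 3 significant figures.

Phase 1 (accelerating): v₀ = 0 m/s, a = 1.1 m/s².
v² = v₀² + 2aΔx = 0² + 2·1.1·27 = 59.4 → v = 7.71 m/s
t = (v − v₀)/a = (7.71 − 0)/1.1 = 7.01 s

Phase 2 (constant speed): v₀ = 7.71 m/s, a = 0 m/s².
Constant speed: t = d/v = 116/7.71 = 15.1 s

Phase 3 (accelerating): v₀ = 7.71 m/s, a = 2.8 m/s².
v = v₀ + at = 7.71 + (2.8)(7) = 27.3 m/s
Δx = v₀t + ½at² = 7.71·7 + 0.5·2.8·7² = 123 m
Distance in phase 3 = 123 m

123 m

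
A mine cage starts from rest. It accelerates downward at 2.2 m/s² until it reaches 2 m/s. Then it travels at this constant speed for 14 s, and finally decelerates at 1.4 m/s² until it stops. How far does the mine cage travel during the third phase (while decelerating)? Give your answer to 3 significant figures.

Phase 1 (accelerating): v₀ = 0 m/s, a = 2.2 m/s².
v = v₀ + at → t = (2 − 0) / 2.2 = 0.909 s
v² = v₀² + 2aΔx → Δx = (2² − 0²)/(2·2.2) = 0.909 m

Phase 2 (constant speed): v₀ = 2.00 m/s, a = 0 m/s².
v = v₀ + at = 2.00 + (0)(14) = 2.00 m/s
Δx = v₀t + ½at² = 2.00·14 + 0.5·0·14² = 28.0 m

Phase 3 (decelerating): v₀ = 2.00 m/s, a = -1.4 m/s².
v = v₀ + at → t = (0 − 2.00) / -1.4 = 1.43 s
v² = v₀² + 2aΔx → Δx = (0² − 2.00²)/(2·-1.4) = 1.43 m
Distance in phase 3 = 1.43 m

1.43 m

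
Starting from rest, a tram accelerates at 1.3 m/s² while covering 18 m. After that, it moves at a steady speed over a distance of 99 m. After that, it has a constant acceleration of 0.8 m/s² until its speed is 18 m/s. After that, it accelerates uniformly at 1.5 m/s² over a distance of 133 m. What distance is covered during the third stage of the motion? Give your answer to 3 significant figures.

173 m

Phase 1 (accelerating): v₀ = 0 m/s, a = 1.3 m/s².
v² = v₀² + 2aΔx = 0² + 2·1.3·18 = 46.8 → v = 6.84 m/s
t = (v − v₀)/a = (6.84 − 0)/1.3 = 5.26 s

Phase 2 (constant speed): v₀ = 6.84 m/s, a = 0 m/s².
Constant speed: t = d/v = 99/6.84 = 14.5 s

Phase 3 (accelerating): v₀ = 6.84 m/s, a = 0.8 m/s².
v = v₀ + at → t = (18 − 6.84) / 0.8 = 13.9 s
v² = v₀² + 2aΔx → Δx = (18² − 6.84²)/(2·0.8) = 173 m
Distance in phase 3 = 173 m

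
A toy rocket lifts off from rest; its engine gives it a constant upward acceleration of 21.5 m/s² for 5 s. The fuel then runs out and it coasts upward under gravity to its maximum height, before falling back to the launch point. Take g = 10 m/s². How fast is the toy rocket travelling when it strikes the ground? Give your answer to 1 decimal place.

130.1 m/s

Phase 1 (powered ascent): v₀ = 0 m/s, a = 21.5 m/s².
v = v₀ + at = 0 + (21.5)(5) = 108 m/s
Δx = v₀t + ½at² = 0·5 + 0.5·21.5·5² = 269 m

Phase 2 (coasting upward): v₀ = 108 m/s, a = -10 m/s².
v = v₀ + at → t = (0 − 108) / -10 = 10.8 s
v² = v₀² + 2aΔx → Δx = (0² − 108²)/(2·-10) = 578 m

Phase 3 (free fall): v₀ = 0 m/s, a = -10 m/s².
Falls 847 m from rest: t = √(2·847/10) = 13.0 s; v = g·t = 130 m/s.
Impact speed = 130 m/s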